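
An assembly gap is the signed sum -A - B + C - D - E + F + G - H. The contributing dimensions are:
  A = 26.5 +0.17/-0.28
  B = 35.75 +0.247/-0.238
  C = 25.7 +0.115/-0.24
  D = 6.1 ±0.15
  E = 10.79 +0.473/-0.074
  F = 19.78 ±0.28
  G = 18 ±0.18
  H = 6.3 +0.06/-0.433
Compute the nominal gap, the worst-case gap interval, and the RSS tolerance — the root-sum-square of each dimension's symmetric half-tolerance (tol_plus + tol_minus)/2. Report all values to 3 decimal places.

Stack each dimension's contribution:
  -A: nom -26.500 → Σnom=-26.500; wc +0.280/-0.170 → slack +0.280/-0.170; half-tol=0.225, Σhalf²=0.050625
  -B: nom -35.750 → Σnom=-62.250; wc +0.238/-0.247 → slack +0.518/-0.417; half-tol=0.242, Σhalf²=0.109431
  +C: nom +25.700 → Σnom=-36.550; wc +0.115/-0.240 → slack +0.633/-0.657; half-tol=0.177, Σhalf²=0.140937
  -D: nom -6.100 → Σnom=-42.650; wc +0.150/-0.150 → slack +0.783/-0.807; half-tol=0.150, Σhalf²=0.163437
  -E: nom -10.790 → Σnom=-53.440; wc +0.074/-0.473 → slack +0.857/-1.280; half-tol=0.273, Σhalf²=0.238240
  +F: nom +19.780 → Σnom=-33.660; wc +0.280/-0.280 → slack +1.137/-1.560; half-tol=0.280, Σhalf²=0.316640
  +G: nom +18.000 → Σnom=-15.660; wc +0.180/-0.180 → slack +1.317/-1.740; half-tol=0.180, Σhalf²=0.349040
  -H: nom -6.300 → Σnom=-21.960; wc +0.433/-0.060 → slack +1.750/-1.800; half-tol=0.246, Σhalf²=0.409802
Nominal = -21.960. Worst-case = [-21.960 - 1.800, -21.960 + 1.750] = [-23.760, -20.210]. RSS = √0.409802 = 0.640.

nominal=-21.960 wc=[-23.760,-20.210] rss=0.640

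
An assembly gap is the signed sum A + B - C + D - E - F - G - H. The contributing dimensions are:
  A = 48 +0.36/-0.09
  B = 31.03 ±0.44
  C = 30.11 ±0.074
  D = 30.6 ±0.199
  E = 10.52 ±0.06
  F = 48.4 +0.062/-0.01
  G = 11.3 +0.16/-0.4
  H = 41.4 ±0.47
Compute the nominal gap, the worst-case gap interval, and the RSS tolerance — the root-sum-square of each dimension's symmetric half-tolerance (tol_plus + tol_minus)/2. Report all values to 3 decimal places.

nominal=-32.100 wc=[-33.655,-30.087] rss=0.770

Stack each dimension's contribution:
  +A: nom +48.000 → Σnom=48.000; wc +0.360/-0.090 → slack +0.360/-0.090; half-tol=0.225, Σhalf²=0.050625
  +B: nom +31.030 → Σnom=79.030; wc +0.440/-0.440 → slack +0.800/-0.530; half-tol=0.440, Σhalf²=0.244225
  -C: nom -30.110 → Σnom=48.920; wc +0.074/-0.074 → slack +0.874/-0.604; half-tol=0.074, Σhalf²=0.249701
  +D: nom +30.600 → Σnom=79.520; wc +0.199/-0.199 → slack +1.073/-0.803; half-tol=0.199, Σhalf²=0.289302
  -E: nom -10.520 → Σnom=69.000; wc +0.060/-0.060 → slack +1.133/-0.863; half-tol=0.060, Σhalf²=0.292902
  -F: nom -48.400 → Σnom=20.600; wc +0.010/-0.062 → slack +1.143/-0.925; half-tol=0.036, Σhalf²=0.294198
  -G: nom -11.300 → Σnom=9.300; wc +0.400/-0.160 → slack +1.543/-1.085; half-tol=0.280, Σhalf²=0.372598
  -H: nom -41.400 → Σnom=-32.100; wc +0.470/-0.470 → slack +2.013/-1.555; half-tol=0.470, Σhalf²=0.593498
Nominal = -32.100. Worst-case = [-32.100 - 1.555, -32.100 + 2.013] = [-33.655, -30.087]. RSS = √0.593498 = 0.770.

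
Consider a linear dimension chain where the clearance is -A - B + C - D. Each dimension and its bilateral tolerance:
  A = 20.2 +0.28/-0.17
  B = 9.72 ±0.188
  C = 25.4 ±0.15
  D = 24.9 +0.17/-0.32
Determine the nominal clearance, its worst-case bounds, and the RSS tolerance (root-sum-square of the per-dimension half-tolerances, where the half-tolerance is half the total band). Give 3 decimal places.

nominal=-29.420 wc=[-30.208,-28.592] rss=0.410

Stack each dimension's contribution:
  -A: nom -20.200 → Σnom=-20.200; wc +0.170/-0.280 → slack +0.170/-0.280; half-tol=0.225, Σhalf²=0.050625
  -B: nom -9.720 → Σnom=-29.920; wc +0.188/-0.188 → slack +0.358/-0.468; half-tol=0.188, Σhalf²=0.085969
  +C: nom +25.400 → Σnom=-4.520; wc +0.150/-0.150 → slack +0.508/-0.618; half-tol=0.150, Σhalf²=0.108469
  -D: nom -24.900 → Σnom=-29.420; wc +0.320/-0.170 → slack +0.828/-0.788; half-tol=0.245, Σhalf²=0.168494
Nominal = -29.420. Worst-case = [-29.420 - 0.788, -29.420 + 0.828] = [-30.208, -28.592]. RSS = √0.168494 = 0.410.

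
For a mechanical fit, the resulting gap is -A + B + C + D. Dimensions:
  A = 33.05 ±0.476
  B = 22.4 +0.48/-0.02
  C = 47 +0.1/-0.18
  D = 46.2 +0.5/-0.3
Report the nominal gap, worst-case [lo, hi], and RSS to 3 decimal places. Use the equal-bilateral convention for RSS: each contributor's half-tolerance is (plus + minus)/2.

nominal=82.550 wc=[81.574,84.106] rss=0.685

Stack each dimension's contribution:
  -A: nom -33.050 → Σnom=-33.050; wc +0.476/-0.476 → slack +0.476/-0.476; half-tol=0.476, Σhalf²=0.226576
  +B: nom +22.400 → Σnom=-10.650; wc +0.480/-0.020 → slack +0.956/-0.496; half-tol=0.250, Σhalf²=0.289076
  +C: nom +47.000 → Σnom=36.350; wc +0.100/-0.180 → slack +1.056/-0.676; half-tol=0.140, Σhalf²=0.308676
  +D: nom +46.200 → Σnom=82.550; wc +0.500/-0.300 → slack +1.556/-0.976; half-tol=0.400, Σhalf²=0.468676
Nominal = 82.550. Worst-case = [82.550 - 0.976, 82.550 + 1.556] = [81.574, 84.106]. RSS = √0.468676 = 0.685.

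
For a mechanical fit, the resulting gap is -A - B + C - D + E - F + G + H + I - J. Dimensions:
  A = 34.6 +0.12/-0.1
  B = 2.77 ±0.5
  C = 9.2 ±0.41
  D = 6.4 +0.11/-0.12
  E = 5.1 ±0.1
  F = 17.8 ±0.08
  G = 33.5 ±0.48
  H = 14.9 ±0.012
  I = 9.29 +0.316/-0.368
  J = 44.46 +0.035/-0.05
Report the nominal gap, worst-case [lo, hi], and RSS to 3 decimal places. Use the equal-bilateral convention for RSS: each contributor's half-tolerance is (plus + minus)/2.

nominal=-34.040 wc=[-36.255,-31.872] rss=0.900

Stack each dimension's contribution:
  -A: nom -34.600 → Σnom=-34.600; wc +0.100/-0.120 → slack +0.100/-0.120; half-tol=0.110, Σhalf²=0.012100
  -B: nom -2.770 → Σnom=-37.370; wc +0.500/-0.500 → slack +0.600/-0.620; half-tol=0.500, Σhalf²=0.262100
  +C: nom +9.200 → Σnom=-28.170; wc +0.410/-0.410 → slack +1.010/-1.030; half-tol=0.410, Σhalf²=0.430200
  -D: nom -6.400 → Σnom=-34.570; wc +0.120/-0.110 → slack +1.130/-1.140; half-tol=0.115, Σhalf²=0.443425
  +E: nom +5.100 → Σnom=-29.470; wc +0.100/-0.100 → slack +1.230/-1.240; half-tol=0.100, Σhalf²=0.453425
  -F: nom -17.800 → Σnom=-47.270; wc +0.080/-0.080 → slack +1.310/-1.320; half-tol=0.080, Σhalf²=0.459825
  +G: nom +33.500 → Σnom=-13.770; wc +0.480/-0.480 → slack +1.790/-1.800; half-tol=0.480, Σhalf²=0.690225
  +H: nom +14.900 → Σnom=1.130; wc +0.012/-0.012 → slack +1.802/-1.812; half-tol=0.012, Σhalf²=0.690369
  +I: nom +9.290 → Σnom=10.420; wc +0.316/-0.368 → slack +2.118/-2.180; half-tol=0.342, Σhalf²=0.807333
  -J: nom -44.460 → Σnom=-34.040; wc +0.050/-0.035 → slack +2.168/-2.215; half-tol=0.043, Σhalf²=0.809139
Nominal = -34.040. Worst-case = [-34.040 - 2.215, -34.040 + 2.168] = [-36.255, -31.872]. RSS = √0.809139 = 0.900.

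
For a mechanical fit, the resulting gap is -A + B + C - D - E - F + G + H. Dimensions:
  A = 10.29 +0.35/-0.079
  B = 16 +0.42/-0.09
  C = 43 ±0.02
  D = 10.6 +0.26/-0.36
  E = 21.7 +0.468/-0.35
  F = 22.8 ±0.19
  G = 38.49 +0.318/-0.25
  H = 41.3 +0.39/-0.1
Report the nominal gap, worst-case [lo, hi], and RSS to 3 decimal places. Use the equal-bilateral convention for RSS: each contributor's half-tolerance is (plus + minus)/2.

Stack each dimension's contribution:
  -A: nom -10.290 → Σnom=-10.290; wc +0.079/-0.350 → slack +0.079/-0.350; half-tol=0.214, Σhalf²=0.046010
  +B: nom +16.000 → Σnom=5.710; wc +0.420/-0.090 → slack +0.499/-0.440; half-tol=0.255, Σhalf²=0.111035
  +C: nom +43.000 → Σnom=48.710; wc +0.020/-0.020 → slack +0.519/-0.460; half-tol=0.020, Σhalf²=0.111435
  -D: nom -10.600 → Σnom=38.110; wc +0.360/-0.260 → slack +0.879/-0.720; half-tol=0.310, Σhalf²=0.207535
  -E: nom -21.700 → Σnom=16.410; wc +0.350/-0.468 → slack +1.229/-1.188; half-tol=0.409, Σhalf²=0.374816
  -F: nom -22.800 → Σnom=-6.390; wc +0.190/-0.190 → slack +1.419/-1.378; half-tol=0.190, Σhalf²=0.410916
  +G: nom +38.490 → Σnom=32.100; wc +0.318/-0.250 → slack +1.737/-1.628; half-tol=0.284, Σhalf²=0.491572
  +H: nom +41.300 → Σnom=73.400; wc +0.390/-0.100 → slack +2.127/-1.728; half-tol=0.245, Σhalf²=0.551597
Nominal = 73.400. Worst-case = [73.400 - 1.728, 73.400 + 2.127] = [71.672, 75.527]. RSS = √0.551597 = 0.743.

nominal=73.400 wc=[71.672,75.527] rss=0.743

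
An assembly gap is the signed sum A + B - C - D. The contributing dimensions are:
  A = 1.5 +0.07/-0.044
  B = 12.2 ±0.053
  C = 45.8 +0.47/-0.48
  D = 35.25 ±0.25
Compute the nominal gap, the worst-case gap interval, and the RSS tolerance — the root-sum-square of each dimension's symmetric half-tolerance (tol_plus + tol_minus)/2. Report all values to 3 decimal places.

Stack each dimension's contribution:
  +A: nom +1.500 → Σnom=1.500; wc +0.070/-0.044 → slack +0.070/-0.044; half-tol=0.057, Σhalf²=0.003249
  +B: nom +12.200 → Σnom=13.700; wc +0.053/-0.053 → slack +0.123/-0.097; half-tol=0.053, Σhalf²=0.006058
  -C: nom -45.800 → Σnom=-32.100; wc +0.480/-0.470 → slack +0.603/-0.567; half-tol=0.475, Σhalf²=0.231683
  -D: nom -35.250 → Σnom=-67.350; wc +0.250/-0.250 → slack +0.853/-0.817; half-tol=0.250, Σhalf²=0.294183
Nominal = -67.350. Worst-case = [-67.350 - 0.817, -67.350 + 0.853] = [-68.167, -66.497]. RSS = √0.294183 = 0.542.

nominal=-67.350 wc=[-68.167,-66.497] rss=0.542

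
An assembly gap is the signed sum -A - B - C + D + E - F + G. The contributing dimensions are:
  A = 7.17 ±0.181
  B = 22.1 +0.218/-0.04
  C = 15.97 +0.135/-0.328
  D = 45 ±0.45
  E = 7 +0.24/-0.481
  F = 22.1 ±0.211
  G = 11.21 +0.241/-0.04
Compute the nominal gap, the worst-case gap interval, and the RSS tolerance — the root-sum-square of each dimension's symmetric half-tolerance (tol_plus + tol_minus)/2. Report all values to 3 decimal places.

Stack each dimension's contribution:
  -A: nom -7.170 → Σnom=-7.170; wc +0.181/-0.181 → slack +0.181/-0.181; half-tol=0.181, Σhalf²=0.032761
  -B: nom -22.100 → Σnom=-29.270; wc +0.040/-0.218 → slack +0.221/-0.399; half-tol=0.129, Σhalf²=0.049402
  -C: nom -15.970 → Σnom=-45.240; wc +0.328/-0.135 → slack +0.549/-0.534; half-tol=0.232, Σhalf²=0.102994
  +D: nom +45.000 → Σnom=-0.240; wc +0.450/-0.450 → slack +0.999/-0.984; half-tol=0.450, Σhalf²=0.305494
  +E: nom +7.000 → Σnom=6.760; wc +0.240/-0.481 → slack +1.239/-1.465; half-tol=0.360, Σhalf²=0.435455
  -F: nom -22.100 → Σnom=-15.340; wc +0.211/-0.211 → slack +1.450/-1.676; half-tol=0.211, Σhalf²=0.479975
  +G: nom +11.210 → Σnom=-4.130; wc +0.241/-0.040 → slack +1.691/-1.716; half-tol=0.140, Σhalf²=0.499716
Nominal = -4.130. Worst-case = [-4.130 - 1.716, -4.130 + 1.691] = [-5.846, -2.439]. RSS = √0.499716 = 0.707.

nominal=-4.130 wc=[-5.846,-2.439] rss=0.707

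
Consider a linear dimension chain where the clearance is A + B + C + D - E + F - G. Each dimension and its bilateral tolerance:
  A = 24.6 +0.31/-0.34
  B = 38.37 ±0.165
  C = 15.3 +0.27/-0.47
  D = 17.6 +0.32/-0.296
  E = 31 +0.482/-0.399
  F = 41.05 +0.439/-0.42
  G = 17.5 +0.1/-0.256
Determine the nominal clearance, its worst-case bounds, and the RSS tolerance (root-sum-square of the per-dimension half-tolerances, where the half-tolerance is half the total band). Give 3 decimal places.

Stack each dimension's contribution:
  +A: nom +24.600 → Σnom=24.600; wc +0.310/-0.340 → slack +0.310/-0.340; half-tol=0.325, Σhalf²=0.105625
  +B: nom +38.370 → Σnom=62.970; wc +0.165/-0.165 → slack +0.475/-0.505; half-tol=0.165, Σhalf²=0.132850
  +C: nom +15.300 → Σnom=78.270; wc +0.270/-0.470 → slack +0.745/-0.975; half-tol=0.370, Σhalf²=0.269750
  +D: nom +17.600 → Σnom=95.870; wc +0.320/-0.296 → slack +1.065/-1.271; half-tol=0.308, Σhalf²=0.364614
  -E: nom -31.000 → Σnom=64.870; wc +0.399/-0.482 → slack +1.464/-1.753; half-tol=0.441, Σhalf²=0.558654
  +F: nom +41.050 → Σnom=105.920; wc +0.439/-0.420 → slack +1.903/-2.173; half-tol=0.429, Σhalf²=0.743124
  -G: nom -17.500 → Σnom=88.420; wc +0.256/-0.100 → slack +2.159/-2.273; half-tol=0.178, Σhalf²=0.774809
Nominal = 88.420. Worst-case = [88.420 - 2.273, 88.420 + 2.159] = [86.147, 90.579]. RSS = √0.774809 = 0.880.

nominal=88.420 wc=[86.147,90.579] rss=0.880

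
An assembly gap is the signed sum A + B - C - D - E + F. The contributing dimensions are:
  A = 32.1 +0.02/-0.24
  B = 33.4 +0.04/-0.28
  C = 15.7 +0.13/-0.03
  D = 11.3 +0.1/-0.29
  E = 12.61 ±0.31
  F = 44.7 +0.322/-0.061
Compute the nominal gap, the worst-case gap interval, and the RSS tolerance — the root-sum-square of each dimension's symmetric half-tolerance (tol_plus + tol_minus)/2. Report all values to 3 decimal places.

Stack each dimension's contribution:
  +A: nom +32.100 → Σnom=32.100; wc +0.020/-0.240 → slack +0.020/-0.240; half-tol=0.130, Σhalf²=0.016900
  +B: nom +33.400 → Σnom=65.500; wc +0.040/-0.280 → slack +0.060/-0.520; half-tol=0.160, Σhalf²=0.042500
  -C: nom -15.700 → Σnom=49.800; wc +0.030/-0.130 → slack +0.090/-0.650; half-tol=0.080, Σhalf²=0.048900
  -D: nom -11.300 → Σnom=38.500; wc +0.290/-0.100 → slack +0.380/-0.750; half-tol=0.195, Σhalf²=0.086925
  -E: nom -12.610 → Σnom=25.890; wc +0.310/-0.310 → slack +0.690/-1.060; half-tol=0.310, Σhalf²=0.183025
  +F: nom +44.700 → Σnom=70.590; wc +0.322/-0.061 → slack +1.012/-1.121; half-tol=0.192, Σhalf²=0.219697
Nominal = 70.590. Worst-case = [70.590 - 1.121, 70.590 + 1.012] = [69.469, 71.602]. RSS = √0.219697 = 0.469.

nominal=70.590 wc=[69.469,71.602] rss=0.469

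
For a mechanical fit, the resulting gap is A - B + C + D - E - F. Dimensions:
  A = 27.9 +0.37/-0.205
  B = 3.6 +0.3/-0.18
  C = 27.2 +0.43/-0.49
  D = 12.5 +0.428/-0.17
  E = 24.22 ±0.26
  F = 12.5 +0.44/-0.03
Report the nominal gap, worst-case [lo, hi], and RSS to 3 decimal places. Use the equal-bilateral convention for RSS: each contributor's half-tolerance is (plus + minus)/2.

nominal=27.280 wc=[25.415,28.978] rss=0.751

Stack each dimension's contribution:
  +A: nom +27.900 → Σnom=27.900; wc +0.370/-0.205 → slack +0.370/-0.205; half-tol=0.287, Σhalf²=0.082656
  -B: nom -3.600 → Σnom=24.300; wc +0.180/-0.300 → slack +0.550/-0.505; half-tol=0.240, Σhalf²=0.140256
  +C: nom +27.200 → Σnom=51.500; wc +0.430/-0.490 → slack +0.980/-0.995; half-tol=0.460, Σhalf²=0.351856
  +D: nom +12.500 → Σnom=64.000; wc +0.428/-0.170 → slack +1.408/-1.165; half-tol=0.299, Σhalf²=0.441257
  -E: nom -24.220 → Σnom=39.780; wc +0.260/-0.260 → slack +1.668/-1.425; half-tol=0.260, Σhalf²=0.508857
  -F: nom -12.500 → Σnom=27.280; wc +0.030/-0.440 → slack +1.698/-1.865; half-tol=0.235, Σhalf²=0.564082
Nominal = 27.280. Worst-case = [27.280 - 1.865, 27.280 + 1.698] = [25.415, 28.978]. RSS = √0.564082 = 0.751.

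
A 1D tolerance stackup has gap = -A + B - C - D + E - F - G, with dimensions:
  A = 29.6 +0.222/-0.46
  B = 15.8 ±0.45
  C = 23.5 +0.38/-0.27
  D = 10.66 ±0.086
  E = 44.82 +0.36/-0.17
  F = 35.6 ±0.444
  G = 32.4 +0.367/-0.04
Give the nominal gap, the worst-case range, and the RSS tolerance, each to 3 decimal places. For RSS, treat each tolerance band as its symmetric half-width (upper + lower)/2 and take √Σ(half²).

Stack each dimension's contribution:
  -A: nom -29.600 → Σnom=-29.600; wc +0.460/-0.222 → slack +0.460/-0.222; half-tol=0.341, Σhalf²=0.116281
  +B: nom +15.800 → Σnom=-13.800; wc +0.450/-0.450 → slack +0.910/-0.672; half-tol=0.450, Σhalf²=0.318781
  -C: nom -23.500 → Σnom=-37.300; wc +0.270/-0.380 → slack +1.180/-1.052; half-tol=0.325, Σhalf²=0.424406
  -D: nom -10.660 → Σnom=-47.960; wc +0.086/-0.086 → slack +1.266/-1.138; half-tol=0.086, Σhalf²=0.431802
  +E: nom +44.820 → Σnom=-3.140; wc +0.360/-0.170 → slack +1.626/-1.308; half-tol=0.265, Σhalf²=0.502027
  -F: nom -35.600 → Σnom=-38.740; wc +0.444/-0.444 → slack +2.070/-1.752; half-tol=0.444, Σhalf²=0.699163
  -G: nom -32.400 → Σnom=-71.140; wc +0.040/-0.367 → slack +2.110/-2.119; half-tol=0.203, Σhalf²=0.740575
Nominal = -71.140. Worst-case = [-71.140 - 2.119, -71.140 + 2.110] = [-73.259, -69.030]. RSS = √0.740575 = 0.861.

nominal=-71.140 wc=[-73.259,-69.030] rss=0.861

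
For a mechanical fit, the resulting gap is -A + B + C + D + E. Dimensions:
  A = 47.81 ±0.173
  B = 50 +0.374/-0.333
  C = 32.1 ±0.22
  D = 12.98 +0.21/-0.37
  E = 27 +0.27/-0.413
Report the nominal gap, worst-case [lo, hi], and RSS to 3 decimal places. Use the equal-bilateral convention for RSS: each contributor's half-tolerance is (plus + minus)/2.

nominal=74.270 wc=[72.761,75.517] rss=0.636

Stack each dimension's contribution:
  -A: nom -47.810 → Σnom=-47.810; wc +0.173/-0.173 → slack +0.173/-0.173; half-tol=0.173, Σhalf²=0.029929
  +B: nom +50.000 → Σnom=2.190; wc +0.374/-0.333 → slack +0.547/-0.506; half-tol=0.354, Σhalf²=0.154891
  +C: nom +32.100 → Σnom=34.290; wc +0.220/-0.220 → slack +0.767/-0.726; half-tol=0.220, Σhalf²=0.203291
  +D: nom +12.980 → Σnom=47.270; wc +0.210/-0.370 → slack +0.977/-1.096; half-tol=0.290, Σhalf²=0.287391
  +E: nom +27.000 → Σnom=74.270; wc +0.270/-0.413 → slack +1.247/-1.509; half-tol=0.342, Σhalf²=0.404014
Nominal = 74.270. Worst-case = [74.270 - 1.509, 74.270 + 1.247] = [72.761, 75.517]. RSS = √0.404014 = 0.636.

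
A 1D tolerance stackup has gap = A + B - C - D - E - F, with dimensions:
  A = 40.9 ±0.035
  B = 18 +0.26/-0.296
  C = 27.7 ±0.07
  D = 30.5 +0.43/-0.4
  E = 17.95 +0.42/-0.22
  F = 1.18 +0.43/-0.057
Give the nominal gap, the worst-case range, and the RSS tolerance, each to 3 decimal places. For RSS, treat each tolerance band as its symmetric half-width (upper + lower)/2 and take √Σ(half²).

nominal=-18.430 wc=[-20.111,-17.388] rss=0.646

Stack each dimension's contribution:
  +A: nom +40.900 → Σnom=40.900; wc +0.035/-0.035 → slack +0.035/-0.035; half-tol=0.035, Σhalf²=0.001225
  +B: nom +18.000 → Σnom=58.900; wc +0.260/-0.296 → slack +0.295/-0.331; half-tol=0.278, Σhalf²=0.078509
  -C: nom -27.700 → Σnom=31.200; wc +0.070/-0.070 → slack +0.365/-0.401; half-tol=0.070, Σhalf²=0.083409
  -D: nom -30.500 → Σnom=0.700; wc +0.400/-0.430 → slack +0.765/-0.831; half-tol=0.415, Σhalf²=0.255634
  -E: nom -17.950 → Σnom=-17.250; wc +0.220/-0.420 → slack +0.985/-1.251; half-tol=0.320, Σhalf²=0.358034
  -F: nom -1.180 → Σnom=-18.430; wc +0.057/-0.430 → slack +1.042/-1.681; half-tol=0.243, Σhalf²=0.417326
Nominal = -18.430. Worst-case = [-18.430 - 1.681, -18.430 + 1.042] = [-20.111, -17.388]. RSS = √0.417326 = 0.646.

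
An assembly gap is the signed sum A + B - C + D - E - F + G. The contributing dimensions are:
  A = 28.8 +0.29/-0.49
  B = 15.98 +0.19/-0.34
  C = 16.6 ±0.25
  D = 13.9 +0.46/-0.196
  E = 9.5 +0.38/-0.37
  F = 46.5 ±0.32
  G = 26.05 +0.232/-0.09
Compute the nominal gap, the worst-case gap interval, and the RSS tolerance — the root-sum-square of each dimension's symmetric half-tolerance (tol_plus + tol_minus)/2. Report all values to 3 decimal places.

Stack each dimension's contribution:
  +A: nom +28.800 → Σnom=28.800; wc +0.290/-0.490 → slack +0.290/-0.490; half-tol=0.390, Σhalf²=0.152100
  +B: nom +15.980 → Σnom=44.780; wc +0.190/-0.340 → slack +0.480/-0.830; half-tol=0.265, Σhalf²=0.222325
  -C: nom -16.600 → Σnom=28.180; wc +0.250/-0.250 → slack +0.730/-1.080; half-tol=0.250, Σhalf²=0.284825
  +D: nom +13.900 → Σnom=42.080; wc +0.460/-0.196 → slack +1.190/-1.276; half-tol=0.328, Σhalf²=0.392409
  -E: nom -9.500 → Σnom=32.580; wc +0.370/-0.380 → slack +1.560/-1.656; half-tol=0.375, Σhalf²=0.533034
  -F: nom -46.500 → Σnom=-13.920; wc +0.320/-0.320 → slack +1.880/-1.976; half-tol=0.320, Σhalf²=0.635434
  +G: nom +26.050 → Σnom=12.130; wc +0.232/-0.090 → slack +2.112/-2.066; half-tol=0.161, Σhalf²=0.661355
Nominal = 12.130. Worst-case = [12.130 - 2.066, 12.130 + 2.112] = [10.064, 14.242]. RSS = √0.661355 = 0.813.

nominal=12.130 wc=[10.064,14.242] rss=0.813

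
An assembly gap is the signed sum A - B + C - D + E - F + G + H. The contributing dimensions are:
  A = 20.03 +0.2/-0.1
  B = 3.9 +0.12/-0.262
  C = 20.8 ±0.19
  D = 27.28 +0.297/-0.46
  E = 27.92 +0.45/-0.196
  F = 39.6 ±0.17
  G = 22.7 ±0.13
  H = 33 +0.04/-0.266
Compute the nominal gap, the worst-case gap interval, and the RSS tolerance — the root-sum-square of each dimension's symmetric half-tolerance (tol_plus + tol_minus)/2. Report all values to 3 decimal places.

nominal=53.670 wc=[52.201,55.572] rss=0.642

Stack each dimension's contribution:
  +A: nom +20.030 → Σnom=20.030; wc +0.200/-0.100 → slack +0.200/-0.100; half-tol=0.150, Σhalf²=0.022500
  -B: nom -3.900 → Σnom=16.130; wc +0.262/-0.120 → slack +0.462/-0.220; half-tol=0.191, Σhalf²=0.058981
  +C: nom +20.800 → Σnom=36.930; wc +0.190/-0.190 → slack +0.652/-0.410; half-tol=0.190, Σhalf²=0.095081
  -D: nom -27.280 → Σnom=9.650; wc +0.460/-0.297 → slack +1.112/-0.707; half-tol=0.379, Σhalf²=0.238343
  +E: nom +27.920 → Σnom=37.570; wc +0.450/-0.196 → slack +1.562/-0.903; half-tol=0.323, Σhalf²=0.342672
  -F: nom -39.600 → Σnom=-2.030; wc +0.170/-0.170 → slack +1.732/-1.073; half-tol=0.170, Σhalf²=0.371572
  +G: nom +22.700 → Σnom=20.670; wc +0.130/-0.130 → slack +1.862/-1.203; half-tol=0.130, Σhalf²=0.388472
  +H: nom +33.000 → Σnom=53.670; wc +0.040/-0.266 → slack +1.902/-1.469; half-tol=0.153, Σhalf²=0.411881
Nominal = 53.670. Worst-case = [53.670 - 1.469, 53.670 + 1.902] = [52.201, 55.572]. RSS = √0.411881 = 0.642.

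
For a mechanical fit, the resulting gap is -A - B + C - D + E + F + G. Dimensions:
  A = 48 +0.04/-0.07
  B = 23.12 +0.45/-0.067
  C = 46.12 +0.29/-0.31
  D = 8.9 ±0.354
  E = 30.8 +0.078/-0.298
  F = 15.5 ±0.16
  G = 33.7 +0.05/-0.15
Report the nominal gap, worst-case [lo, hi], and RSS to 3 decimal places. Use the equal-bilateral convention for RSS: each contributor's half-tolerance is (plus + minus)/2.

nominal=46.100 wc=[44.338,47.169] rss=0.597

Stack each dimension's contribution:
  -A: nom -48.000 → Σnom=-48.000; wc +0.070/-0.040 → slack +0.070/-0.040; half-tol=0.055, Σhalf²=0.003025
  -B: nom -23.120 → Σnom=-71.120; wc +0.067/-0.450 → slack +0.137/-0.490; half-tol=0.259, Σhalf²=0.069847
  +C: nom +46.120 → Σnom=-25.000; wc +0.290/-0.310 → slack +0.427/-0.800; half-tol=0.300, Σhalf²=0.159847
  -D: nom -8.900 → Σnom=-33.900; wc +0.354/-0.354 → slack +0.781/-1.154; half-tol=0.354, Σhalf²=0.285163
  +E: nom +30.800 → Σnom=-3.100; wc +0.078/-0.298 → slack +0.859/-1.452; half-tol=0.188, Σhalf²=0.320507
  +F: nom +15.500 → Σnom=12.400; wc +0.160/-0.160 → slack +1.019/-1.612; half-tol=0.160, Σhalf²=0.346107
  +G: nom +33.700 → Σnom=46.100; wc +0.050/-0.150 → slack +1.069/-1.762; half-tol=0.100, Σhalf²=0.356107
Nominal = 46.100. Worst-case = [46.100 - 1.762, 46.100 + 1.069] = [44.338, 47.169]. RSS = √0.356107 = 0.597.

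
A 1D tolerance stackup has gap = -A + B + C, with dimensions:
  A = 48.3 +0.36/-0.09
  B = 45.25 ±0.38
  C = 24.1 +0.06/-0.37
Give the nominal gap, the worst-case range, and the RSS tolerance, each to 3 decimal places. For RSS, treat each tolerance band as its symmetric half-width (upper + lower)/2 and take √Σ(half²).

Stack each dimension's contribution:
  -A: nom -48.300 → Σnom=-48.300; wc +0.090/-0.360 → slack +0.090/-0.360; half-tol=0.225, Σhalf²=0.050625
  +B: nom +45.250 → Σnom=-3.050; wc +0.380/-0.380 → slack +0.470/-0.740; half-tol=0.380, Σhalf²=0.195025
  +C: nom +24.100 → Σnom=21.050; wc +0.060/-0.370 → slack +0.530/-1.110; half-tol=0.215, Σhalf²=0.241250
Nominal = 21.050. Worst-case = [21.050 - 1.110, 21.050 + 0.530] = [19.940, 21.580]. RSS = √0.241250 = 0.491.

nominal=21.050 wc=[19.940,21.580] rss=0.491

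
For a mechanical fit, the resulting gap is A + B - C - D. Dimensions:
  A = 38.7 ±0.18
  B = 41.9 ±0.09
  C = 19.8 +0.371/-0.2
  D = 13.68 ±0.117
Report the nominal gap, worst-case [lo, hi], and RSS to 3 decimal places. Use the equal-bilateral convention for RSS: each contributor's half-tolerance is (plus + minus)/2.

nominal=47.120 wc=[46.362,47.707] rss=0.368

Stack each dimension's contribution:
  +A: nom +38.700 → Σnom=38.700; wc +0.180/-0.180 → slack +0.180/-0.180; half-tol=0.180, Σhalf²=0.032400
  +B: nom +41.900 → Σnom=80.600; wc +0.090/-0.090 → slack +0.270/-0.270; half-tol=0.090, Σhalf²=0.040500
  -C: nom -19.800 → Σnom=60.800; wc +0.200/-0.371 → slack +0.470/-0.641; half-tol=0.285, Σhalf²=0.122010
  -D: nom -13.680 → Σnom=47.120; wc +0.117/-0.117 → slack +0.587/-0.758; half-tol=0.117, Σhalf²=0.135699
Nominal = 47.120. Worst-case = [47.120 - 0.758, 47.120 + 0.587] = [46.362, 47.707]. RSS = √0.135699 = 0.368.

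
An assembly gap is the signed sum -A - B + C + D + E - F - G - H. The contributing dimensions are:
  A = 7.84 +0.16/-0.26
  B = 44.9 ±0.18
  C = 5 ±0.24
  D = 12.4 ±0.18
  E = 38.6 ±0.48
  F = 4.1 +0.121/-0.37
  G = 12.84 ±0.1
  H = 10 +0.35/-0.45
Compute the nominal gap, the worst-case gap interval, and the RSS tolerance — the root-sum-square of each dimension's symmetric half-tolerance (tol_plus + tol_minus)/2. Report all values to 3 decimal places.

nominal=-23.680 wc=[-25.491,-21.420] rss=0.792

Stack each dimension's contribution:
  -A: nom -7.840 → Σnom=-7.840; wc +0.260/-0.160 → slack +0.260/-0.160; half-tol=0.210, Σhalf²=0.044100
  -B: nom -44.900 → Σnom=-52.740; wc +0.180/-0.180 → slack +0.440/-0.340; half-tol=0.180, Σhalf²=0.076500
  +C: nom +5.000 → Σnom=-47.740; wc +0.240/-0.240 → slack +0.680/-0.580; half-tol=0.240, Σhalf²=0.134100
  +D: nom +12.400 → Σnom=-35.340; wc +0.180/-0.180 → slack +0.860/-0.760; half-tol=0.180, Σhalf²=0.166500
  +E: nom +38.600 → Σnom=3.260; wc +0.480/-0.480 → slack +1.340/-1.240; half-tol=0.480, Σhalf²=0.396900
  -F: nom -4.100 → Σnom=-0.840; wc +0.370/-0.121 → slack +1.710/-1.361; half-tol=0.245, Σhalf²=0.457170
  -G: nom -12.840 → Σnom=-13.680; wc +0.100/-0.100 → slack +1.810/-1.461; half-tol=0.100, Σhalf²=0.467170
  -H: nom -10.000 → Σnom=-23.680; wc +0.450/-0.350 → slack +2.260/-1.811; half-tol=0.400, Σhalf²=0.627170
Nominal = -23.680. Worst-case = [-23.680 - 1.811, -23.680 + 2.260] = [-25.491, -21.420]. RSS = √0.627170 = 0.792.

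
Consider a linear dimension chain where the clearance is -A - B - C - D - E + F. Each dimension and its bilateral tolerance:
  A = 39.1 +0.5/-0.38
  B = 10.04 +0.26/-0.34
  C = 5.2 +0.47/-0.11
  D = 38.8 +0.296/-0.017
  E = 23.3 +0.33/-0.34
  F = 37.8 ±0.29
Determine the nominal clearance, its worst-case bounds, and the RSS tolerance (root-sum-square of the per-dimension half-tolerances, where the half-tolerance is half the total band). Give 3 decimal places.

nominal=-78.640 wc=[-80.786,-77.163] rss=0.767

Stack each dimension's contribution:
  -A: nom -39.100 → Σnom=-39.100; wc +0.380/-0.500 → slack +0.380/-0.500; half-tol=0.440, Σhalf²=0.193600
  -B: nom -10.040 → Σnom=-49.140; wc +0.340/-0.260 → slack +0.720/-0.760; half-tol=0.300, Σhalf²=0.283600
  -C: nom -5.200 → Σnom=-54.340; wc +0.110/-0.470 → slack +0.830/-1.230; half-tol=0.290, Σhalf²=0.367700
  -D: nom -38.800 → Σnom=-93.140; wc +0.017/-0.296 → slack +0.847/-1.526; half-tol=0.157, Σhalf²=0.392192
  -E: nom -23.300 → Σnom=-116.440; wc +0.340/-0.330 → slack +1.187/-1.856; half-tol=0.335, Σhalf²=0.504417
  +F: nom +37.800 → Σnom=-78.640; wc +0.290/-0.290 → slack +1.477/-2.146; half-tol=0.290, Σhalf²=0.588517
Nominal = -78.640. Worst-case = [-78.640 - 2.146, -78.640 + 1.477] = [-80.786, -77.163]. RSS = √0.588517 = 0.767.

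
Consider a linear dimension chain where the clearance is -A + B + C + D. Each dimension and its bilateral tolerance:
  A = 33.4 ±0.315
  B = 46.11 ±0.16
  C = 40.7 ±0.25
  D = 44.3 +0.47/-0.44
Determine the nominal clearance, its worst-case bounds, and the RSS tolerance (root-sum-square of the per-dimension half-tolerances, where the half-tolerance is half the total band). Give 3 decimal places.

nominal=97.710 wc=[96.545,98.905] rss=0.628

Stack each dimension's contribution:
  -A: nom -33.400 → Σnom=-33.400; wc +0.315/-0.315 → slack +0.315/-0.315; half-tol=0.315, Σhalf²=0.099225
  +B: nom +46.110 → Σnom=12.710; wc +0.160/-0.160 → slack +0.475/-0.475; half-tol=0.160, Σhalf²=0.124825
  +C: nom +40.700 → Σnom=53.410; wc +0.250/-0.250 → slack +0.725/-0.725; half-tol=0.250, Σhalf²=0.187325
  +D: nom +44.300 → Σnom=97.710; wc +0.470/-0.440 → slack +1.195/-1.165; half-tol=0.455, Σhalf²=0.394350
Nominal = 97.710. Worst-case = [97.710 - 1.165, 97.710 + 1.195] = [96.545, 98.905]. RSS = √0.394350 = 0.628.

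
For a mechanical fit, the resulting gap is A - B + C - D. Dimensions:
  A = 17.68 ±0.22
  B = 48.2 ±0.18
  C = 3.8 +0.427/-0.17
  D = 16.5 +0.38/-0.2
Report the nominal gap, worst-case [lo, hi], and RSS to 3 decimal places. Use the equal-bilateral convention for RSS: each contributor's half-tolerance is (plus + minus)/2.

Stack each dimension's contribution:
  +A: nom +17.680 → Σnom=17.680; wc +0.220/-0.220 → slack +0.220/-0.220; half-tol=0.220, Σhalf²=0.048400
  -B: nom -48.200 → Σnom=-30.520; wc +0.180/-0.180 → slack +0.400/-0.400; half-tol=0.180, Σhalf²=0.080800
  +C: nom +3.800 → Σnom=-26.720; wc +0.427/-0.170 → slack +0.827/-0.570; half-tol=0.298, Σhalf²=0.169902
  -D: nom -16.500 → Σnom=-43.220; wc +0.200/-0.380 → slack +1.027/-0.950; half-tol=0.290, Σhalf²=0.254002
Nominal = -43.220. Worst-case = [-43.220 - 0.950, -43.220 + 1.027] = [-44.170, -42.193]. RSS = √0.254002 = 0.504.

nominal=-43.220 wc=[-44.170,-42.193] rss=0.504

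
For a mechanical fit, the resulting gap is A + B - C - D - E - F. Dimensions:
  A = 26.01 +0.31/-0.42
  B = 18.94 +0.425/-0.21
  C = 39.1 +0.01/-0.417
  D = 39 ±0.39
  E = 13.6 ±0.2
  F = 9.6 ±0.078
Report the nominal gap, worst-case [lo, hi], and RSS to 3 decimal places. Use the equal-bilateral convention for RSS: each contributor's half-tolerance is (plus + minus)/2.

Stack each dimension's contribution:
  +A: nom +26.010 → Σnom=26.010; wc +0.310/-0.420 → slack +0.310/-0.420; half-tol=0.365, Σhalf²=0.133225
  +B: nom +18.940 → Σnom=44.950; wc +0.425/-0.210 → slack +0.735/-0.630; half-tol=0.318, Σhalf²=0.234031
  -C: nom -39.100 → Σnom=5.850; wc +0.417/-0.010 → slack +1.152/-0.640; half-tol=0.213, Σhalf²=0.279613
  -D: nom -39.000 → Σnom=-33.150; wc +0.390/-0.390 → slack +1.542/-1.030; half-tol=0.390, Σhalf²=0.431713
  -E: nom -13.600 → Σnom=-46.750; wc +0.200/-0.200 → slack +1.742/-1.230; half-tol=0.200, Σhalf²=0.471714
  -F: nom -9.600 → Σnom=-56.350; wc +0.078/-0.078 → slack +1.820/-1.308; half-tol=0.078, Σhalf²=0.477797
Nominal = -56.350. Worst-case = [-56.350 - 1.308, -56.350 + 1.820] = [-57.658, -54.530]. RSS = √0.477797 = 0.691.

nominal=-56.350 wc=[-57.658,-54.530] rss=0.691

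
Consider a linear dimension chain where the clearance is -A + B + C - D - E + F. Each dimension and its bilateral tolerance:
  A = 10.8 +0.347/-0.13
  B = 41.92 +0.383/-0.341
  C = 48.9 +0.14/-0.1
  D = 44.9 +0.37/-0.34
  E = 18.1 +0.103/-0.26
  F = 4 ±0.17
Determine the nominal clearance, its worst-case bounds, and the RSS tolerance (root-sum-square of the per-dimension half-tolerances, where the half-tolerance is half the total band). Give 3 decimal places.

Stack each dimension's contribution:
  -A: nom -10.800 → Σnom=-10.800; wc +0.130/-0.347 → slack +0.130/-0.347; half-tol=0.238, Σhalf²=0.056882
  +B: nom +41.920 → Σnom=31.120; wc +0.383/-0.341 → slack +0.513/-0.688; half-tol=0.362, Σhalf²=0.187926
  +C: nom +48.900 → Σnom=80.020; wc +0.140/-0.100 → slack +0.653/-0.788; half-tol=0.120, Σhalf²=0.202326
  -D: nom -44.900 → Σnom=35.120; wc +0.340/-0.370 → slack +0.993/-1.158; half-tol=0.355, Σhalf²=0.328351
  -E: nom -18.100 → Σnom=17.020; wc +0.260/-0.103 → slack +1.253/-1.261; half-tol=0.181, Σhalf²=0.361293
  +F: nom +4.000 → Σnom=21.020; wc +0.170/-0.170 → slack +1.423/-1.431; half-tol=0.170, Σhalf²=0.390193
Nominal = 21.020. Worst-case = [21.020 - 1.431, 21.020 + 1.423] = [19.589, 22.443]. RSS = √0.390193 = 0.625.

nominal=21.020 wc=[19.589,22.443] rss=0.625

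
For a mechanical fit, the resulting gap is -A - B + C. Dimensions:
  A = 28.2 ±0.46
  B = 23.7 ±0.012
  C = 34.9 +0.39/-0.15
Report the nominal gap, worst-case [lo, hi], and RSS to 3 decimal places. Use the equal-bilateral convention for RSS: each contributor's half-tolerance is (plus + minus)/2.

nominal=-17.000 wc=[-17.622,-16.138] rss=0.534

Stack each dimension's contribution:
  -A: nom -28.200 → Σnom=-28.200; wc +0.460/-0.460 → slack +0.460/-0.460; half-tol=0.460, Σhalf²=0.211600
  -B: nom -23.700 → Σnom=-51.900; wc +0.012/-0.012 → slack +0.472/-0.472; half-tol=0.012, Σhalf²=0.211744
  +C: nom +34.900 → Σnom=-17.000; wc +0.390/-0.150 → slack +0.862/-0.622; half-tol=0.270, Σhalf²=0.284644
Nominal = -17.000. Worst-case = [-17.000 - 0.622, -17.000 + 0.862] = [-17.622, -16.138]. RSS = √0.284644 = 0.534.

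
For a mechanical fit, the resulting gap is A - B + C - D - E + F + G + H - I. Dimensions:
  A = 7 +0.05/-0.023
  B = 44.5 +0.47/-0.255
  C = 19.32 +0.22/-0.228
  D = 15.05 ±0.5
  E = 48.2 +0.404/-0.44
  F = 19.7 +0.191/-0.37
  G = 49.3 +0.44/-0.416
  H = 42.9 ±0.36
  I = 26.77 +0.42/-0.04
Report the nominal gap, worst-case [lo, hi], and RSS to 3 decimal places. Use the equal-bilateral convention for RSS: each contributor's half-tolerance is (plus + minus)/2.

nominal=3.700 wc=[0.509,6.196] rss=1.027

Stack each dimension's contribution:
  +A: nom +7.000 → Σnom=7.000; wc +0.050/-0.023 → slack +0.050/-0.023; half-tol=0.037, Σhalf²=0.001332
  -B: nom -44.500 → Σnom=-37.500; wc +0.255/-0.470 → slack +0.305/-0.493; half-tol=0.362, Σhalf²=0.132739
  +C: nom +19.320 → Σnom=-18.180; wc +0.220/-0.228 → slack +0.525/-0.721; half-tol=0.224, Σhalf²=0.182915
  -D: nom -15.050 → Σnom=-33.230; wc +0.500/-0.500 → slack +1.025/-1.221; half-tol=0.500, Σhalf²=0.432914
  -E: nom -48.200 → Σnom=-81.430; wc +0.440/-0.404 → slack +1.465/-1.625; half-tol=0.422, Σhalf²=0.610998
  +F: nom +19.700 → Σnom=-61.730; wc +0.191/-0.370 → slack +1.656/-1.995; half-tol=0.280, Σhalf²=0.689679
  +G: nom +49.300 → Σnom=-12.430; wc +0.440/-0.416 → slack +2.096/-2.411; half-tol=0.428, Σhalf²=0.872863
  +H: nom +42.900 → Σnom=30.470; wc +0.360/-0.360 → slack +2.456/-2.771; half-tol=0.360, Σhalf²=1.002463
  -I: nom -26.770 → Σnom=3.700; wc +0.040/-0.420 → slack +2.496/-3.191; half-tol=0.230, Σhalf²=1.055363
Nominal = 3.700. Worst-case = [3.700 - 3.191, 3.700 + 2.496] = [0.509, 6.196]. RSS = √1.055363 = 1.027.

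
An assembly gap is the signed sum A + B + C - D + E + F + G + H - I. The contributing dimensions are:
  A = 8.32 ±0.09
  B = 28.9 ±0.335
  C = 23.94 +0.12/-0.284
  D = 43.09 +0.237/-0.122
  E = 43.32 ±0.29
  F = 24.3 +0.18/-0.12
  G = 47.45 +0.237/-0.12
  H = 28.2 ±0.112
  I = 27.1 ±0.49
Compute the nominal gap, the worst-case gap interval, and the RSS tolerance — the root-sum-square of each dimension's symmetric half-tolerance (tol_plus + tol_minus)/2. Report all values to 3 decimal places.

Stack each dimension's contribution:
  +A: nom +8.320 → Σnom=8.320; wc +0.090/-0.090 → slack +0.090/-0.090; half-tol=0.090, Σhalf²=0.008100
  +B: nom +28.900 → Σnom=37.220; wc +0.335/-0.335 → slack +0.425/-0.425; half-tol=0.335, Σhalf²=0.120325
  +C: nom +23.940 → Σnom=61.160; wc +0.120/-0.284 → slack +0.545/-0.709; half-tol=0.202, Σhalf²=0.161129
  -D: nom -43.090 → Σnom=18.070; wc +0.122/-0.237 → slack +0.667/-0.946; half-tol=0.179, Σhalf²=0.193349
  +E: nom +43.320 → Σnom=61.390; wc +0.290/-0.290 → slack +0.957/-1.236; half-tol=0.290, Σhalf²=0.277449
  +F: nom +24.300 → Σnom=85.690; wc +0.180/-0.120 → slack +1.137/-1.356; half-tol=0.150, Σhalf²=0.299949
  +G: nom +47.450 → Σnom=133.140; wc +0.237/-0.120 → slack +1.374/-1.476; half-tol=0.178, Σhalf²=0.331812
  +H: nom +28.200 → Σnom=161.340; wc +0.112/-0.112 → slack +1.486/-1.588; half-tol=0.112, Σhalf²=0.344356
  -I: nom -27.100 → Σnom=134.240; wc +0.490/-0.490 → slack +1.976/-2.078; half-tol=0.490, Σhalf²=0.584456
Nominal = 134.240. Worst-case = [134.240 - 2.078, 134.240 + 1.976] = [132.162, 136.216]. RSS = √0.584456 = 0.764.

nominal=134.240 wc=[132.162,136.216] rss=0.764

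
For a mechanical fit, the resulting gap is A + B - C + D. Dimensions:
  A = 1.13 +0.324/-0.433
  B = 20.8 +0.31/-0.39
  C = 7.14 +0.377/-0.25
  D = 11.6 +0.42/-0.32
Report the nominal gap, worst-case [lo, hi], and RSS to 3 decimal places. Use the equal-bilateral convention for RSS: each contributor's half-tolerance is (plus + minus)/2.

nominal=26.390 wc=[24.870,27.694] rss=0.708

Stack each dimension's contribution:
  +A: nom +1.130 → Σnom=1.130; wc +0.324/-0.433 → slack +0.324/-0.433; half-tol=0.379, Σhalf²=0.143262
  +B: nom +20.800 → Σnom=21.930; wc +0.310/-0.390 → slack +0.634/-0.823; half-tol=0.350, Σhalf²=0.265762
  -C: nom -7.140 → Σnom=14.790; wc +0.250/-0.377 → slack +0.884/-1.200; half-tol=0.314, Σhalf²=0.364044
  +D: nom +11.600 → Σnom=26.390; wc +0.420/-0.320 → slack +1.304/-1.520; half-tol=0.370, Σhalf²=0.500945
Nominal = 26.390. Worst-case = [26.390 - 1.520, 26.390 + 1.304] = [24.870, 27.694]. RSS = √0.500945 = 0.708.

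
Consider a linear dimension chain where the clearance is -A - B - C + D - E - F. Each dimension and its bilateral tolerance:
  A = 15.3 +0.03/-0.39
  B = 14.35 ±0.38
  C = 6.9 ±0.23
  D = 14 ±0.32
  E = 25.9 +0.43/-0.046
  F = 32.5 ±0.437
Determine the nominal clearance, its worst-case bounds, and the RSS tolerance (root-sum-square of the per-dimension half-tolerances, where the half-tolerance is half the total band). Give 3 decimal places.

Stack each dimension's contribution:
  -A: nom -15.300 → Σnom=-15.300; wc +0.390/-0.030 → slack +0.390/-0.030; half-tol=0.210, Σhalf²=0.044100
  -B: nom -14.350 → Σnom=-29.650; wc +0.380/-0.380 → slack +0.770/-0.410; half-tol=0.380, Σhalf²=0.188500
  -C: nom -6.900 → Σnom=-36.550; wc +0.230/-0.230 → slack +1.000/-0.640; half-tol=0.230, Σhalf²=0.241400
  +D: nom +14.000 → Σnom=-22.550; wc +0.320/-0.320 → slack +1.320/-0.960; half-tol=0.320, Σhalf²=0.343800
  -E: nom -25.900 → Σnom=-48.450; wc +0.046/-0.430 → slack +1.366/-1.390; half-tol=0.238, Σhalf²=0.400444
  -F: nom -32.500 → Σnom=-80.950; wc +0.437/-0.437 → slack +1.803/-1.827; half-tol=0.437, Σhalf²=0.591413
Nominal = -80.950. Worst-case = [-80.950 - 1.827, -80.950 + 1.803] = [-82.777, -79.147]. RSS = √0.591413 = 0.769.

nominal=-80.950 wc=[-82.777,-79.147] rss=0.769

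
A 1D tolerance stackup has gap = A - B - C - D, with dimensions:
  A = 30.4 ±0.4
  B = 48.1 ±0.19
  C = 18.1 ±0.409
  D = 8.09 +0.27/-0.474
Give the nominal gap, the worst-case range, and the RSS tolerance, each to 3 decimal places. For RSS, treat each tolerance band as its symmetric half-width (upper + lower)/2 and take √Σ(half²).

Stack each dimension's contribution:
  +A: nom +30.400 → Σnom=30.400; wc +0.400/-0.400 → slack +0.400/-0.400; half-tol=0.400, Σhalf²=0.160000
  -B: nom -48.100 → Σnom=-17.700; wc +0.190/-0.190 → slack +0.590/-0.590; half-tol=0.190, Σhalf²=0.196100
  -C: nom -18.100 → Σnom=-35.800; wc +0.409/-0.409 → slack +0.999/-0.999; half-tol=0.409, Σhalf²=0.363381
  -D: nom -8.090 → Σnom=-43.890; wc +0.474/-0.270 → slack +1.473/-1.269; half-tol=0.372, Σhalf²=0.501765
Nominal = -43.890. Worst-case = [-43.890 - 1.269, -43.890 + 1.473] = [-45.159, -42.417]. RSS = √0.501765 = 0.708.

nominal=-43.890 wc=[-45.159,-42.417] rss=0.708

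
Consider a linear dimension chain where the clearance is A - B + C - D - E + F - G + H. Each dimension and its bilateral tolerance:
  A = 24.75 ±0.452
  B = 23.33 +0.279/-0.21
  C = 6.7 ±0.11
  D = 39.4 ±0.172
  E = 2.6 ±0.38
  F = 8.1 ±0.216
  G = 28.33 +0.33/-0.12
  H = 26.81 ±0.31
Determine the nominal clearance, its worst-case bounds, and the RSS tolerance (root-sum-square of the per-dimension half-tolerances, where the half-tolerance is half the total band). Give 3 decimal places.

Stack each dimension's contribution:
  +A: nom +24.750 → Σnom=24.750; wc +0.452/-0.452 → slack +0.452/-0.452; half-tol=0.452, Σhalf²=0.204304
  -B: nom -23.330 → Σnom=1.420; wc +0.210/-0.279 → slack +0.662/-0.731; half-tol=0.244, Σhalf²=0.264084
  +C: nom +6.700 → Σnom=8.120; wc +0.110/-0.110 → slack +0.772/-0.841; half-tol=0.110, Σhalf²=0.276184
  -D: nom -39.400 → Σnom=-31.280; wc +0.172/-0.172 → slack +0.944/-1.013; half-tol=0.172, Σhalf²=0.305768
  -E: nom -2.600 → Σnom=-33.880; wc +0.380/-0.380 → slack +1.324/-1.393; half-tol=0.380, Σhalf²=0.450168
  +F: nom +8.100 → Σnom=-25.780; wc +0.216/-0.216 → slack +1.540/-1.609; half-tol=0.216, Σhalf²=0.496824
  -G: nom -28.330 → Σnom=-54.110; wc +0.120/-0.330 → slack +1.660/-1.939; half-tol=0.225, Σhalf²=0.547449
  +H: nom +26.810 → Σnom=-27.300; wc +0.310/-0.310 → slack +1.970/-2.249; half-tol=0.310, Σhalf²=0.643549
Nominal = -27.300. Worst-case = [-27.300 - 2.249, -27.300 + 1.970] = [-29.549, -25.330]. RSS = √0.643549 = 0.802.

nominal=-27.300 wc=[-29.549,-25.330] rss=0.802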